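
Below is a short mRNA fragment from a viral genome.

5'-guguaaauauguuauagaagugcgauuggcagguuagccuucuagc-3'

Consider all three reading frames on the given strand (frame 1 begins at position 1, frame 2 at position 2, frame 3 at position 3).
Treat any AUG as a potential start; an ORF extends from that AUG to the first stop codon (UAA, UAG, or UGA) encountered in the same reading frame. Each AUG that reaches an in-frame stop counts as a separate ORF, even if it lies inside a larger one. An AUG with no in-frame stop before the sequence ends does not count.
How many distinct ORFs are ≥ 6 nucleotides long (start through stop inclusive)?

1

Frame 1: GUG UAA AUA UGU UAU AGA AGU GCG AUU GGC AGG UUA GCC UUC UAG — no AUG→stop ORF.
Frame 2: UGU AAA UAU GUU AUA GAA GUG CGA UUG GCA GGU UAG CCU UCU AGC — no AUG→stop ORF.
Frame 3: GUA AAU AUG UUA UAG AAG UGC GAU UGG CAG GUU AGC CUU CUA — AUG at 9, stop UAG at 15 → 9 nt.
ORFs ≥ 6 nucleotides: frame 3 9–17 (9 nucleotides). Count = 1.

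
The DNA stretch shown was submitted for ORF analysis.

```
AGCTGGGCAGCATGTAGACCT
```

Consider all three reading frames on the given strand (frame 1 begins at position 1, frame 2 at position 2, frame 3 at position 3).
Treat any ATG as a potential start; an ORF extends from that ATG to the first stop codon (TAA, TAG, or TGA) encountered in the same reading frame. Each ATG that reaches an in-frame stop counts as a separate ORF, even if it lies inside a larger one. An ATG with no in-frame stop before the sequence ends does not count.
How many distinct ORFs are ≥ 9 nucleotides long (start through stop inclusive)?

Frame 1: AGC TGG GCA GCA TGT AGA CCT — no ATG→stop ORF.
Frame 2: GCT GGG CAG CAT GTA GAC — no ATG→stop ORF.
Frame 3: CTG GGC AGC ATG TAG ACC — ATG at 12, stop TAG at 15 → 6 nt.
No ORF reaches 9 nucleotides. Count = 0.

0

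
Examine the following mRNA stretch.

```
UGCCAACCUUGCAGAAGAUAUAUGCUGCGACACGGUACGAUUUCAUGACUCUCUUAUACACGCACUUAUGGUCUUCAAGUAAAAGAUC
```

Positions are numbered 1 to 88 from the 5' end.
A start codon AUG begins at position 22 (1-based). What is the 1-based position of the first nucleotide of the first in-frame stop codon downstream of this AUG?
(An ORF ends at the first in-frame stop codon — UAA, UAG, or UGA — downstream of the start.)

Codons from position 22: AUG (22–24), CUG (25–27), CGA (28–30), CAC (31–33), GGU (34–36), ACG (37–39), AUU (40–42), UCA (43–45), UGA (46–48).
UGA is a stop codon; it begins at position 46.

46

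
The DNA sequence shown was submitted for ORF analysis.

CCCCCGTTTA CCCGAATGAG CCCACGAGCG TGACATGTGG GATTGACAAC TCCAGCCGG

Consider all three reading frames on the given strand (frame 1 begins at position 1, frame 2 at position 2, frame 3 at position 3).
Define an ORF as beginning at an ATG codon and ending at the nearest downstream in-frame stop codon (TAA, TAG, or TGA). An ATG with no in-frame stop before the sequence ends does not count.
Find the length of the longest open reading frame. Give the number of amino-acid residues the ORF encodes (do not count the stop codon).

5

Frame 1: CCC CCG TTT ACC CGA ATG AGC CCA CGA GCG TGA CAT GTG GGA TTG ACA ACT CCA GCC — ATG at 16, stop TGA at 31 → 18 nt.
Frame 2: CCC CGT TTA CCC GAA TGA GCC CAC GAG CGT GAC ATG TGG GAT TGA CAA CTC CAG CCG — ATG at 35, stop TGA at 44 → 12 nt.
Frame 3: CCC GTT TAC CCG AAT GAG CCC ACG AGC GTG ACA TGT GGG ATT GAC AAC TCC AGC CGG — no ATG→stop ORF.
Longest: frame 1, positions 16–33, 18 nt = 6 codons = 5 aa. → 5 amino acids.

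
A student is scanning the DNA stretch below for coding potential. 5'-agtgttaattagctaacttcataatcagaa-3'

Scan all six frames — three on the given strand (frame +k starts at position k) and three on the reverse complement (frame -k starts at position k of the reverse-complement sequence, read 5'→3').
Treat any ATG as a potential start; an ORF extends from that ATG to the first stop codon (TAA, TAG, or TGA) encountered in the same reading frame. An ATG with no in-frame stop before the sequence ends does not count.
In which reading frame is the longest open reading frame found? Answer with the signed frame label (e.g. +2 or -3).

-3

Reverse complement (5'→3'): TTCTGATTATGAAGTTAGCTAATTAACACT
Frame +1: AGT GTT AAT TAG CTA ACT TCA TAA TCA GAA — no ATG→stop ORF.
Frame +2: GTG TTA ATT AGC TAA CTT CAT AAT CAG — no ATG→stop ORF.
Frame +3: TGT TAA TTA GCT AAC TTC ATA ATC AGA — no ATG→stop ORF.
Frame -1: TTC TGA TTA TGA AGT TAG CTA ATT AAC ACT — no ATG→stop ORF.
Frame -2: TCT GAT TAT GAA GTT AGC TAA TTA ACA — no ATG→stop ORF.
Frame -3: CTG ATT ATG AAG TTA GCT AAT TAA CAC — ATG at 9, stop TAA at 24 → 18 nt.
Longest ORF is 18 nt in frame -3 (positions 9–26).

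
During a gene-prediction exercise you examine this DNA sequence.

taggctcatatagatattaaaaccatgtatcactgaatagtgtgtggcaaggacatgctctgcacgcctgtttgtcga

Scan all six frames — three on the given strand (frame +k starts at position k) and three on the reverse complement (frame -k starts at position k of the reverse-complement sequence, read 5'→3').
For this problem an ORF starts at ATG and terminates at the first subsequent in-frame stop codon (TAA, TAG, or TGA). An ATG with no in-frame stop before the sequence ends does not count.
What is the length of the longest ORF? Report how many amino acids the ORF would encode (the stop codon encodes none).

Reverse complement (5'→3'): TCGACAAACAGGCGTGCAGAGCATGTCCTTGCCACACACTATTCAGTGATACATGGTTTTAATATCTATATGAGCCTA
Frame +1: TAG GCT CAT ATA GAT ATT AAA ACC ATG TAT CAC TGA ATA GTG TGT GGC AAG GAC ATG CTC TGC ACG CCT GTT TGT CGA — ATG at 25, stop TGA at 34 → 12 nt.
Frame +2: AGG CTC ATA TAG ATA TTA AAA CCA TGT ATC ACT GAA TAG TGT GTG GCA AGG ACA TGC TCT GCA CGC CTG TTT GTC — no ATG→stop ORF.
Frame +3: GGC TCA TAT AGA TAT TAA AAC CAT GTA TCA CTG AAT AGT GTG TGG CAA GGA CAT GCT CTG CAC GCC TGT TTG TCG — no ATG→stop ORF.
Frame -1: TCG ACA AAC AGG CGT GCA GAG CAT GTC CTT GCC ACA CAC TAT TCA GTG ATA CAT GGT TTT AAT ATC TAT ATG AGC CTA — no ATG→stop ORF.
Frame -2: CGA CAA ACA GGC GTG CAG AGC ATG TCC TTG CCA CAC ACT ATT CAG TGA TAC ATG GTT TTA ATA TCT ATA TGA GCC — ATG at 23, stop TGA at 47 → 27 nt; ATG at 53, stop TGA at 71 → 21 nt.
Frame -3: GAC AAA CAG GCG TGC AGA GCA TGT CCT TGC CAC ACA CTA TTC AGT GAT ACA TGG TTT TAA TAT CTA TAT GAG CCT — no ATG→stop ORF.
Longest: frame -2, positions 23–49, 27 nt = 9 codons = 8 aa. → 8 amino acids.

8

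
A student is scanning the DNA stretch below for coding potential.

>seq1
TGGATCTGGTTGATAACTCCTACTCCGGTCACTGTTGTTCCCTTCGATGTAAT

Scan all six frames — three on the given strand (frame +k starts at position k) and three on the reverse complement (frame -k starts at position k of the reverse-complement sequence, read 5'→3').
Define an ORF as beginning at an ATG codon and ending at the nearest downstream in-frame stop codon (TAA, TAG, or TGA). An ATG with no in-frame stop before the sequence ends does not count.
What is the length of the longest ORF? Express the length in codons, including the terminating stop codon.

2

Reverse complement (5'→3'): ATTACATCGAAGGGAACAACAGTGACCGGAGTAGGAGTTATCAACCAGATCCA
Frame +1: TGG ATC TGG TTG ATA ACT CCT ACT CCG GTC ACT GTT GTT CCC TTC GAT GTA — no ATG→stop ORF.
Frame +2: GGA TCT GGT TGA TAA CTC CTA CTC CGG TCA CTG TTG TTC CCT TCG ATG TAA — ATG at 47, stop TAA at 50 → 6 nt.
Frame +3: GAT CTG GTT GAT AAC TCC TAC TCC GGT CAC TGT TGT TCC CTT CGA TGT AAT — no ATG→stop ORF.
Frame -1: ATT ACA TCG AAG GGA ACA ACA GTG ACC GGA GTA GGA GTT ATC AAC CAG ATC — no ATG→stop ORF.
Frame -2: TTA CAT CGA AGG GAA CAA CAG TGA CCG GAG TAG GAG TTA TCA ACC AGA TCC — no ATG→stop ORF.
Frame -3: TAC ATC GAA GGG AAC AAC AGT GAC CGG AGT AGG AGT TAT CAA CCA GAT CCA — no ATG→stop ORF.
Longest: frame +2, positions 47–52, 6 nt = 2 codons = 1 aa. → 2 codons.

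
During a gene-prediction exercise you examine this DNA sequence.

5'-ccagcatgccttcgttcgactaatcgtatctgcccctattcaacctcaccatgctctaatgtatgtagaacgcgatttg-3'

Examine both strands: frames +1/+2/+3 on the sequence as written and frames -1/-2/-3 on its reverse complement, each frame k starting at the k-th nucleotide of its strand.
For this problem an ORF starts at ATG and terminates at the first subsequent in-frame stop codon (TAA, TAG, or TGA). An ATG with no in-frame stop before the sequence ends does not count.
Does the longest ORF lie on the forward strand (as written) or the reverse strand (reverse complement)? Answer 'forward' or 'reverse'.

reverse

Reverse complement (5'→3'): CAAATCGCGTTCTACATACATTAGAGCATGGTGAGGTTGAATAGGGGCAGATACGATTAGTCGAACGAAGGCATGCTGG
Frame +1: CCA GCA TGC CTT CGT TCG ACT AAT CGT ATC TGC CCC TAT TCA ACC TCA CCA TGC TCT AAT GTA TGT AGA ACG CGA TTT — no ATG→stop ORF.
Frame +2: CAG CAT GCC TTC GTT CGA CTA ATC GTA TCT GCC CCT ATT CAA CCT CAC CAT GCT CTA ATG TAT GTA GAA CGC GAT TTG — no ATG→stop ORF.
Frame +3: AGC ATG CCT TCG TTC GAC TAA TCG TAT CTG CCC CTA TTC AAC CTC ACC ATG CTC TAA TGT ATG TAG AAC GCG ATT — ATG at 6, stop TAA at 21 → 18 nt; ATG at 51, stop TAA at 57 → 9 nt; ATG at 63, stop TAG at 66 → 6 nt.
Frame -1: CAA ATC GCG TTC TAC ATA CAT TAG AGC ATG GTG AGG TTG AAT AGG GGC AGA TAC GAT TAG TCG AAC GAA GGC ATG CTG — ATG at 28, stop TAG at 58 → 33 nt.
Frame -2: AAA TCG CGT TCT ACA TAC ATT AGA GCA TGG TGA GGT TGA ATA GGG GCA GAT ACG ATT AGT CGA ACG AAG GCA TGC TGG — no ATG→stop ORF.
Frame -3: AAT CGC GTT CTA CAT ACA TTA GAG CAT GGT GAG GTT GAA TAG GGG CAG ATA CGA TTA GTC GAA CGA AGG CAT GCT — no ATG→stop ORF.
Forward-strand max 18 nt; reverse-strand max 33 nt. The reverse strand has the longer ORF.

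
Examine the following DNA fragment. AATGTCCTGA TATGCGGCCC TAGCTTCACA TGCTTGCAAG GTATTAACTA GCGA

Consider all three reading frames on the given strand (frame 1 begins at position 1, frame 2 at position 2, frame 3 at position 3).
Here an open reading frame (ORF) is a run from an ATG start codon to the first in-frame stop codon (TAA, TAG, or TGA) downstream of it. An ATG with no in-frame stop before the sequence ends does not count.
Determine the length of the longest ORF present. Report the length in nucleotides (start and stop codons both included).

Frame 1: AAT GTC CTG ATA TGC GGC CCT AGC TTC ACA TGC TTG CAA GGT ATT AAC TAG CGA — no ATG→stop ORF.
Frame 2: ATG TCC TGA TAT GCG GCC CTA GCT TCA CAT GCT TGC AAG GTA TTA ACT AGC — ATG at 2, stop TGA at 8 → 9 nt.
Frame 3: TGT CCT GAT ATG CGG CCC TAG CTT CAC ATG CTT GCA AGG TAT TAA CTA GCG — ATG at 12, stop TAG at 21 → 12 nt; ATG at 30, stop TAA at 45 → 18 nt.
Longest: frame 3, positions 30–47, 18 nt = 6 codons = 5 aa. → 18 nucleotides.

18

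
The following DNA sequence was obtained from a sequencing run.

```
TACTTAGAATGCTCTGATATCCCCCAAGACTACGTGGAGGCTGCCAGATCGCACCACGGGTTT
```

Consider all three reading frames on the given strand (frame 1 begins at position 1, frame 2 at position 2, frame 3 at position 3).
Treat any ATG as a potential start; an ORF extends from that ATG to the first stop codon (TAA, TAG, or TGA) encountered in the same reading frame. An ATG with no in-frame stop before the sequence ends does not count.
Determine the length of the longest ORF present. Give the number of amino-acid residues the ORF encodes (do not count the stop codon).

2

Frame 1: TAC TTA GAA TGC TCT GAT ATC CCC CAA GAC TAC GTG GAG GCT GCC AGA TCG CAC CAC GGG TTT — no ATG→stop ORF.
Frame 2: ACT TAG AAT GCT CTG ATA TCC CCC AAG ACT ACG TGG AGG CTG CCA GAT CGC ACC ACG GGT — no ATG→stop ORF.
Frame 3: CTT AGA ATG CTC TGA TAT CCC CCA AGA CTA CGT GGA GGC TGC CAG ATC GCA CCA CGG GTT — ATG at 9, stop TGA at 15 → 9 nt.
Longest: frame 3, positions 9–17, 9 nt = 3 codons = 2 aa. → 2 amino acids.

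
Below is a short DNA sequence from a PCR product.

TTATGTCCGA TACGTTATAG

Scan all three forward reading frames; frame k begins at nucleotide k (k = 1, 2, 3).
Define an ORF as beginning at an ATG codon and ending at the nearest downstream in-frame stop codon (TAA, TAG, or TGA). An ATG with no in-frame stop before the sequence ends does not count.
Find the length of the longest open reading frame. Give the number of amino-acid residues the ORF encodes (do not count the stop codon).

5

Frame 1: TTA TGT CCG ATA CGT TAT — no ATG→stop ORF.
Frame 2: TAT GTC CGA TAC GTT ATA — no ATG→stop ORF.
Frame 3: ATG TCC GAT ACG TTA TAG — ATG at 3, stop TAG at 18 → 18 nt.
Longest: frame 3, positions 3–20, 18 nt = 6 codons = 5 aa. → 5 amino acids.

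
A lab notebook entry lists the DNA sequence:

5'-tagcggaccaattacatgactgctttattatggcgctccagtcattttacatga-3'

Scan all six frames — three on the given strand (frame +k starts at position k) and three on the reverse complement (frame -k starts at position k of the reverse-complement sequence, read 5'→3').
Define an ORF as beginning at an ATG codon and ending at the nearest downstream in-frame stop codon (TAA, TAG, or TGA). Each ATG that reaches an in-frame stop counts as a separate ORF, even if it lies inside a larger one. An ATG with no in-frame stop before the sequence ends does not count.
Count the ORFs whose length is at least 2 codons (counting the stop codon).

4

Reverse complement (5'→3'): TCATGTAAAATGACTGGAGCGCCATAATAAAGCAGTCATGTAATTGGTCCGCTA
Frame +1: TAG CGG ACC AAT TAC ATG ACT GCT TTA TTA TGG CGC TCC AGT CAT TTT ACA TGA — ATG at 16, stop TGA at 52 → 39 nt.
Frame +2: AGC GGA CCA ATT ACA TGA CTG CTT TAT TAT GGC GCT CCA GTC ATT TTA CAT — no ATG→stop ORF.
Frame +3: GCG GAC CAA TTA CAT GAC TGC TTT ATT ATG GCG CTC CAG TCA TTT TAC ATG — no ATG→stop ORF.
Frame -1: TCA TGT AAA ATG ACT GGA GCG CCA TAA TAA AGC AGT CAT GTA ATT GGT CCG CTA — ATG at 10, stop TAA at 25 → 18 nt.
Frame -2: CAT GTA AAA TGA CTG GAG CGC CAT AAT AAA GCA GTC ATG TAA TTG GTC CGC — ATG at 38, stop TAA at 41 → 6 nt.
Frame -3: ATG TAA AAT GAC TGG AGC GCC ATA ATA AAG CAG TCA TGT AAT TGG TCC GCT — ATG at 3, stop TAA at 6 → 6 nt.
ORFs ≥ 2 codons: frame +1 16–54 (13 codons), frame -1 10–27 (6 codons), frame -2 38–43 (2 codons), frame -3 3–8 (2 codons). Count = 4.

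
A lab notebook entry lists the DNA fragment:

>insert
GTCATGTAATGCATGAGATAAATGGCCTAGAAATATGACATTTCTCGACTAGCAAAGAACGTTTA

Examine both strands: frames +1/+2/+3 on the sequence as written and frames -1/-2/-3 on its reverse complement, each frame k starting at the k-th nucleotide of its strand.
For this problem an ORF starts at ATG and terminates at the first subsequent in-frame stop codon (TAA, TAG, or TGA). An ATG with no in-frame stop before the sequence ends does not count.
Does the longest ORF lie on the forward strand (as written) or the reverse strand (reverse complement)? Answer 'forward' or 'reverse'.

Reverse complement (5'→3'): TAAACGTTCTTTGCTAGTCGAGAAATGTCATATTTCTAGGCCATTTATCTCATGCATTACATGAC
Frame +1: GTC ATG TAA TGC ATG AGA TAA ATG GCC TAG AAA TAT GAC ATT TCT CGA CTA GCA AAG AAC GTT — ATG at 4, stop TAA at 7 → 6 nt; ATG at 13, stop TAA at 19 → 9 nt; ATG at 22, stop TAG at 28 → 9 nt.
Frame +2: TCA TGT AAT GCA TGA GAT AAA TGG CCT AGA AAT ATG ACA TTT CTC GAC TAG CAA AGA ACG TTT — ATG at 35, stop TAG at 50 → 18 nt.
Frame +3: CAT GTA ATG CAT GAG ATA AAT GGC CTA GAA ATA TGA CAT TTC TCG ACT AGC AAA GAA CGT TTA — ATG at 9, stop TGA at 36 → 30 nt.
Frame -1: TAA ACG TTC TTT GCT AGT CGA GAA ATG TCA TAT TTC TAG GCC ATT TAT CTC ATG CAT TAC ATG — ATG at 25, stop TAG at 37 → 15 nt.
Frame -2: AAA CGT TCT TTG CTA GTC GAG AAA TGT CAT ATT TCT AGG CCA TTT ATC TCA TGC ATT ACA TGA — no ATG→stop ORF.
Frame -3: AAC GTT CTT TGC TAG TCG AGA AAT GTC ATA TTT CTA GGC CAT TTA TCT CAT GCA TTA CAT GAC — no ATG→stop ORF.
Forward-strand max 30 nt; reverse-strand max 15 nt. The forward strand has the longer ORF.

forward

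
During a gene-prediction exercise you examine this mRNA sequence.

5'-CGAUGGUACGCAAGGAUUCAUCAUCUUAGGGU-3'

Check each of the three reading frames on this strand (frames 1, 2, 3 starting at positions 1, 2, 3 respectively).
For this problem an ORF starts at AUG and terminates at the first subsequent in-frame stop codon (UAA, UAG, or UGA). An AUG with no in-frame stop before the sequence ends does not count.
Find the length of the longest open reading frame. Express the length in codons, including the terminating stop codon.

9

Frame 1: CGA UGG UAC GCA AGG AUU CAU CAU CUU AGG — no AUG→stop ORF.
Frame 2: GAU GGU ACG CAA GGA UUC AUC AUC UUA GGG — no AUG→stop ORF.
Frame 3: AUG GUA CGC AAG GAU UCA UCA UCU UAG GGU — AUG at 3, stop UAG at 27 → 27 nt.
Longest: frame 3, positions 3–29, 27 nt = 9 codons = 8 aa. → 9 codons.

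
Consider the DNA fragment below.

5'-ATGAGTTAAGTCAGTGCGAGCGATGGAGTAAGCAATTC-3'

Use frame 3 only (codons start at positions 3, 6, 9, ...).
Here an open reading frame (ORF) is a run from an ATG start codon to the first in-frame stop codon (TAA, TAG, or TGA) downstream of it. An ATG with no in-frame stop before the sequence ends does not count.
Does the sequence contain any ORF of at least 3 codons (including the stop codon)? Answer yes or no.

Frame 3: GAG TTA AGT CAG TGC GAG CGA TGG AGT AAG CAA TTC — no ATG→stop ORF.
Largest ORF found is 0 codons < 3, so no.

no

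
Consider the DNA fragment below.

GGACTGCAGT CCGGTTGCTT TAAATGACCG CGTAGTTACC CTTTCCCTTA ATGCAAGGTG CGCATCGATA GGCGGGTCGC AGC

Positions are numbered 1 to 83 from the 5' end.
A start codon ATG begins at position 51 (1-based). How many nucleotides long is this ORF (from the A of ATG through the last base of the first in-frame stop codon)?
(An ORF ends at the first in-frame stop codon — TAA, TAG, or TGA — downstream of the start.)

Codons from position 51: ATG (51–53), CAA (54–56), GGT (57–59), GCG (60–62), CAT (63–65), CGA (66–68), TAG (69–71).
TAG is the first in-frame stop; ORF spans 51–71, 21 nucleotides.

21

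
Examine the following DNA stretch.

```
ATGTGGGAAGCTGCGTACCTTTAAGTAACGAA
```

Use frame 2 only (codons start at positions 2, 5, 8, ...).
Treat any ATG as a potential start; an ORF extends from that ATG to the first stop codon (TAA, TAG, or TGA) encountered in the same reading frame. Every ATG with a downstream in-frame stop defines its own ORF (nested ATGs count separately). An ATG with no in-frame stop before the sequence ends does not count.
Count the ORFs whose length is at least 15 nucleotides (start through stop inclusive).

0

Frame 2: TGT GGG AAG CTG CGT ACC TTT AAG TAA CGA — no ATG→stop ORF.
No ORF reaches 15 nucleotides. Count = 0.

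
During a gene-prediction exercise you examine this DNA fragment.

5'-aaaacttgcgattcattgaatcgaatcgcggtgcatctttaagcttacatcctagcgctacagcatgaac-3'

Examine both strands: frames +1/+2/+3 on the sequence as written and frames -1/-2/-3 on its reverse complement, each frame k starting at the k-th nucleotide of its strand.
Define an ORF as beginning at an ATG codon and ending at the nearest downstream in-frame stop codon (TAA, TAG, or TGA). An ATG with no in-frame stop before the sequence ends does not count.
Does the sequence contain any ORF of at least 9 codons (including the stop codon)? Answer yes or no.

Reverse complement (5'→3'): GTTCATGCTGTAGCGCTAGGATGTAAGCTTAAAGATGCACCGCGATTCGATTCAATGAATCGCAAGTTTT
Frame +1: AAA ACT TGC GAT TCA TTG AAT CGA ATC GCG GTG CAT CTT TAA GCT TAC ATC CTA GCG CTA CAG CAT GAA — no ATG→stop ORF.
Frame +2: AAA CTT GCG ATT CAT TGA ATC GAA TCG CGG TGC ATC TTT AAG CTT ACA TCC TAG CGC TAC AGC ATG AAC — no ATG→stop ORF.
Frame +3: AAC TTG CGA TTC ATT GAA TCG AAT CGC GGT GCA TCT TTA AGC TTA CAT CCT AGC GCT ACA GCA TGA — no ATG→stop ORF.
Frame -1: GTT CAT GCT GTA GCG CTA GGA TGT AAG CTT AAA GAT GCA CCG CGA TTC GAT TCA ATG AAT CGC AAG TTT — no ATG→stop ORF.
Frame -2: TTC ATG CTG TAG CGC TAG GAT GTA AGC TTA AAG ATG CAC CGC GAT TCG ATT CAA TGA ATC GCA AGT TTT — ATG at 5, stop TAG at 11 → 9 nt; ATG at 35, stop TGA at 56 → 24 nt.
Frame -3: TCA TGC TGT AGC GCT AGG ATG TAA GCT TAA AGA TGC ACC GCG ATT CGA TTC AAT GAA TCG CAA GTT — ATG at 21, stop TAA at 24 → 6 nt.
Largest ORF found is 8 codons < 9, so no.

no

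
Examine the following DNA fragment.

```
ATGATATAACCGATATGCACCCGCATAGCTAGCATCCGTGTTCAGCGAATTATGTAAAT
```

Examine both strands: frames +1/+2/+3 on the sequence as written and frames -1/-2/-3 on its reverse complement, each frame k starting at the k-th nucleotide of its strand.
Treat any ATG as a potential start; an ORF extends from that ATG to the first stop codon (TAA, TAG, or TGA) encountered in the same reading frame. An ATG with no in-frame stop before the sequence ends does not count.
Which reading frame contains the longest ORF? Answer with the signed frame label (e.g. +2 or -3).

+3

Reverse complement (5'→3'): ATTTACATAATTCGCTGAACACGGATGCTAGCTATGCGGGTGCATATCGGTTATATCAT
Frame +1: ATG ATA TAA CCG ATA TGC ACC CGC ATA GCT AGC ATC CGT GTT CAG CGA ATT ATG TAA — ATG at 1, stop TAA at 7 → 9 nt; ATG at 52, stop TAA at 55 → 6 nt.
Frame +2: TGA TAT AAC CGA TAT GCA CCC GCA TAG CTA GCA TCC GTG TTC AGC GAA TTA TGT AAA — no ATG→stop ORF.
Frame +3: GAT ATA ACC GAT ATG CAC CCG CAT AGC TAG CAT CCG TGT TCA GCG AAT TAT GTA AAT — ATG at 15, stop TAG at 30 → 18 nt.
Frame -1: ATT TAC ATA ATT CGC TGA ACA CGG ATG CTA GCT ATG CGG GTG CAT ATC GGT TAT ATC — no ATG→stop ORF.
Frame -2: TTT ACA TAA TTC GCT GAA CAC GGA TGC TAG CTA TGC GGG TGC ATA TCG GTT ATA TCA — no ATG→stop ORF.
Frame -3: TTA CAT AAT TCG CTG AAC ACG GAT GCT AGC TAT GCG GGT GCA TAT CGG TTA TAT CAT — no ATG→stop ORF.
Longest ORF is 18 nt in frame +3 (positions 15–32).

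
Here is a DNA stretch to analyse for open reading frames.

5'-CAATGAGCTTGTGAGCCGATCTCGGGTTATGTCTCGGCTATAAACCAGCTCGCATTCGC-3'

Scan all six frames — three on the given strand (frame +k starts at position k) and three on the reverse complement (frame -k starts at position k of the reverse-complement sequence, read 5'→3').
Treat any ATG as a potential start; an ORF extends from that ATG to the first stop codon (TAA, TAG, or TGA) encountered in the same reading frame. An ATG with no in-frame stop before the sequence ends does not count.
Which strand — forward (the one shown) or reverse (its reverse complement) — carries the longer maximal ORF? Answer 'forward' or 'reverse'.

Reverse complement (5'→3'): GCGAATGCGAGCTGGTTTATAGCCGAGACATAACCCGAGATCGGCTCACAAGCTCATTG
Frame +1: CAA TGA GCT TGT GAG CCG ATC TCG GGT TAT GTC TCG GCT ATA AAC CAG CTC GCA TTC — no ATG→stop ORF.
Frame +2: AAT GAG CTT GTG AGC CGA TCT CGG GTT ATG TCT CGG CTA TAA ACC AGC TCG CAT TCG — ATG at 29, stop TAA at 41 → 15 nt.
Frame +3: ATG AGC TTG TGA GCC GAT CTC GGG TTA TGT CTC GGC TAT AAA CCA GCT CGC ATT CGC — ATG at 3, stop TGA at 12 → 12 nt.
Frame -1: GCG AAT GCG AGC TGG TTT ATA GCC GAG ACA TAA CCC GAG ATC GGC TCA CAA GCT CAT — no ATG→stop ORF.
Frame -2: CGA ATG CGA GCT GGT TTA TAG CCG AGA CAT AAC CCG AGA TCG GCT CAC AAG CTC ATT — ATG at 5, stop TAG at 20 → 18 nt.
Frame -3: GAA TGC GAG CTG GTT TAT AGC CGA GAC ATA ACC CGA GAT CGG CTC ACA AGC TCA TTG — no ATG→stop ORF.
Forward-strand max 15 nt; reverse-strand max 18 nt. The reverse strand has the longer ORF.

reverse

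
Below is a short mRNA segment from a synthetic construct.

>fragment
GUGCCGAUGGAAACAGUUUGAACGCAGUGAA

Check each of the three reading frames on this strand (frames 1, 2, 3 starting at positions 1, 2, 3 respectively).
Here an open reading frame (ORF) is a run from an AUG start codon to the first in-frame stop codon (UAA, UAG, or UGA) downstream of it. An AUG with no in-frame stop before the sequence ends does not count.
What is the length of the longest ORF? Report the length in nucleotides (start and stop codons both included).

Frame 1: GUG CCG AUG GAA ACA GUU UGA ACG CAG UGA — AUG at 7, stop UGA at 19 → 15 nt.
Frame 2: UGC CGA UGG AAA CAG UUU GAA CGC AGU GAA — no AUG→stop ORF.
Frame 3: GCC GAU GGA AAC AGU UUG AAC GCA GUG — no AUG→stop ORF.
Longest: frame 1, positions 7–21, 15 nt = 5 codons = 4 aa. → 15 nucleotides.

15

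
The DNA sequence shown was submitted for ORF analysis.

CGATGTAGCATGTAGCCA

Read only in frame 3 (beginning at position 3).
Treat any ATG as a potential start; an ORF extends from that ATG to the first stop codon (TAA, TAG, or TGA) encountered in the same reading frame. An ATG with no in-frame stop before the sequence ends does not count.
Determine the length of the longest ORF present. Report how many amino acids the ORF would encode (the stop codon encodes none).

Frame 3: ATG TAG CAT GTA GCC — ATG at 3, stop TAG at 6 → 6 nt.
Longest: frame 3, positions 3–8, 6 nt = 2 codons = 1 aa. → 1 amino acids.

1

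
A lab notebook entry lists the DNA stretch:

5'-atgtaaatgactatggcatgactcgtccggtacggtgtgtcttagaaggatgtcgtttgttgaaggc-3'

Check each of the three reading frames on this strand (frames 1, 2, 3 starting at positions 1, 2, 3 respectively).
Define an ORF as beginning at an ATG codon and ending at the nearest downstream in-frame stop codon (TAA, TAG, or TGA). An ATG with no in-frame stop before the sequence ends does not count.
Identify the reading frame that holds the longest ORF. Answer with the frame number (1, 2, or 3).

1

Frame 1: ATG TAA ATG ACT ATG GCA TGA CTC GTC CGG TAC GGT GTG TCT TAG AAG GAT GTC GTT TGT TGA AGG — ATG at 1, stop TAA at 4 → 6 nt; ATG at 7, stop TGA at 19 → 15 nt; ATG at 13, stop TGA at 19 → 9 nt.
Frame 2: TGT AAA TGA CTA TGG CAT GAC TCG TCC GGT ACG GTG TGT CTT AGA AGG ATG TCG TTT GTT GAA GGC — no ATG→stop ORF.
Frame 3: GTA AAT GAC TAT GGC ATG ACT CGT CCG GTA CGG TGT GTC TTA GAA GGA TGT CGT TTG TTG AAG — no ATG→stop ORF.
Longest ORF is 15 nt in frame 1 (positions 7–21).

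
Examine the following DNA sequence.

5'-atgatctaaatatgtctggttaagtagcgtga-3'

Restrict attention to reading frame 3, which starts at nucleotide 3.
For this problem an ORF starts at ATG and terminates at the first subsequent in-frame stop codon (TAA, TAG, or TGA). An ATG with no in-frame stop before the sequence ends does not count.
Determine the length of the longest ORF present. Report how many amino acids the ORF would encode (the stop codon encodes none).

Frame 3: GAT CTA AAT ATG TCT GGT TAA GTA GCG TGA — ATG at 12, stop TAA at 21 → 12 nt.
Longest: frame 3, positions 12–23, 12 nt = 4 codons = 3 aa. → 3 amino acids.

3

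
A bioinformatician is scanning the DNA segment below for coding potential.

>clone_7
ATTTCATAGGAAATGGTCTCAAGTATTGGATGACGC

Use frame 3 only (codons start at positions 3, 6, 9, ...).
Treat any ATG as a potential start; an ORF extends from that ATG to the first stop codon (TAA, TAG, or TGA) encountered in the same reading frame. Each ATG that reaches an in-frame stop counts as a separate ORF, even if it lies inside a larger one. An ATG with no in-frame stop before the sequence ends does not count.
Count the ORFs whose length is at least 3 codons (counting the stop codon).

Frame 3: TTC ATA GGA AAT GGT CTC AAG TAT TGG ATG ACG — no ATG→stop ORF.
No ORF reaches 3 codons. Count = 0.

0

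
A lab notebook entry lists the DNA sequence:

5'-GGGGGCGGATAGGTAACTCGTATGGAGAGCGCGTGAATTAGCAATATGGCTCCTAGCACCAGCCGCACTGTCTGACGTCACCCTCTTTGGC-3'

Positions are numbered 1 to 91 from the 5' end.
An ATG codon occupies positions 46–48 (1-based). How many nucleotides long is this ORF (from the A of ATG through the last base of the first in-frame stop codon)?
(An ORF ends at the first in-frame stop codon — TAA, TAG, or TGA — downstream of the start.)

30

Codons from position 46: ATG (46–48), GCT (49–51), CCT (52–54), AGC (55–57), ACC (58–60), AGC (61–63), CGC (64–66), ACT (67–69), GTC (70–72), TGA (73–75).
TGA is the first in-frame stop; ORF spans 46–75, 30 nucleotides.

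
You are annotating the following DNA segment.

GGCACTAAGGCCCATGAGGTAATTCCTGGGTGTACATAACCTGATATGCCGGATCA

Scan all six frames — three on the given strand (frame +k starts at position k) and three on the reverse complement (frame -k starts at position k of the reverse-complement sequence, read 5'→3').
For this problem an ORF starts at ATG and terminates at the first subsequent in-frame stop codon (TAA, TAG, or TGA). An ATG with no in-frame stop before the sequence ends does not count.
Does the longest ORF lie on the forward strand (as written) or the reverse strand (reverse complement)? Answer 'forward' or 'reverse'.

reverse

Reverse complement (5'→3'): TGATCCGGCATATCAGGTTATGTACACCCAGGAATTACCTCATGGGCCTTAGTGCC
Frame +1: GGC ACT AAG GCC CAT GAG GTA ATT CCT GGG TGT ACA TAA CCT GAT ATG CCG GAT — no ATG→stop ORF.
Frame +2: GCA CTA AGG CCC ATG AGG TAA TTC CTG GGT GTA CAT AAC CTG ATA TGC CGG ATC — ATG at 14, stop TAA at 20 → 9 nt.
Frame +3: CAC TAA GGC CCA TGA GGT AAT TCC TGG GTG TAC ATA ACC TGA TAT GCC GGA TCA — no ATG→stop ORF.
Frame -1: TGA TCC GGC ATA TCA GGT TAT GTA CAC CCA GGA ATT ACC TCA TGG GCC TTA GTG — no ATG→stop ORF.
Frame -2: GAT CCG GCA TAT CAG GTT ATG TAC ACC CAG GAA TTA CCT CAT GGG CCT TAG TGC — ATG at 20, stop TAG at 50 → 33 nt.
Frame -3: ATC CGG CAT ATC AGG TTA TGT ACA CCC AGG AAT TAC CTC ATG GGC CTT AGT GCC — no ATG→stop ORF.
Forward-strand max 9 nt; reverse-strand max 33 nt. The reverse strand has the longer ORF.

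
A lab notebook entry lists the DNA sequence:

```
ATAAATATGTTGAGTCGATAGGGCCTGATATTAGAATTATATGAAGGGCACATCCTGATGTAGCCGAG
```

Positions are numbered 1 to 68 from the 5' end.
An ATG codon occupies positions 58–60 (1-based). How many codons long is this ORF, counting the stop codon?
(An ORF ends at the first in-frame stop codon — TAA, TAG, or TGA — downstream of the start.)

Codons from position 58: ATG (58–60), TAG (61–63).
TAG is the first in-frame stop; that's 2 codons including the stop.

2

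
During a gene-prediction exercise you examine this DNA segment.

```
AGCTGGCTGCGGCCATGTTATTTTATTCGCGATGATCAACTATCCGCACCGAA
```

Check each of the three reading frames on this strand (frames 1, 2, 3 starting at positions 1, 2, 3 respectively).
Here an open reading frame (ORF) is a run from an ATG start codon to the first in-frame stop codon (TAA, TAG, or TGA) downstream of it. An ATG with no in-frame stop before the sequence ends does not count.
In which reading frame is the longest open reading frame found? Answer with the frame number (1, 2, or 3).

3

Frame 1: AGC TGG CTG CGG CCA TGT TAT TTT ATT CGC GAT GAT CAA CTA TCC GCA CCG — no ATG→stop ORF.
Frame 2: GCT GGC TGC GGC CAT GTT ATT TTA TTC GCG ATG ATC AAC TAT CCG CAC CGA — no ATG→stop ORF.
Frame 3: CTG GCT GCG GCC ATG TTA TTT TAT TCG CGA TGA TCA ACT ATC CGC ACC GAA — ATG at 15, stop TGA at 33 → 21 nt.
Longest ORF is 21 nt in frame 3 (positions 15–35).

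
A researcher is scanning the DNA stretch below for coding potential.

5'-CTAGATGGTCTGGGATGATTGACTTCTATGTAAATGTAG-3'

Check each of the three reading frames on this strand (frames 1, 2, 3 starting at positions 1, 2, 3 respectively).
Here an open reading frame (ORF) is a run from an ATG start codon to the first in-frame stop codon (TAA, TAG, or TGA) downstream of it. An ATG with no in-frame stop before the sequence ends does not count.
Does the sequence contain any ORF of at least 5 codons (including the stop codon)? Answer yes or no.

Frame 1: CTA GAT GGT CTG GGA TGA TTG ACT TCT ATG TAA ATG TAG — ATG at 28, stop TAA at 31 → 6 nt; ATG at 34, stop TAG at 37 → 6 nt.
Frame 2: TAG ATG GTC TGG GAT GAT TGA CTT CTA TGT AAA TGT — ATG at 5, stop TGA at 20 → 18 nt.
Frame 3: AGA TGG TCT GGG ATG ATT GAC TTC TAT GTA AAT GTA — no ATG→stop ORF.
Frame 2 has an ORF of 6 codons (positions 5–22) ≥ 5, so yes.

yes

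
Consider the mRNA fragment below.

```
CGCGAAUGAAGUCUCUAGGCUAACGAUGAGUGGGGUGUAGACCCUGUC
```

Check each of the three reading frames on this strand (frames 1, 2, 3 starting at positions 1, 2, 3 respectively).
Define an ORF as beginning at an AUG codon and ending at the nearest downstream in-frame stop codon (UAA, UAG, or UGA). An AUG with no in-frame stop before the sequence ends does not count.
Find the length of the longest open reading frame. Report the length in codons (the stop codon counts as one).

Frame 1: CGC GAA UGA AGU CUC UAG GCU AAC GAU GAG UGG GGU GUA GAC CCU GUC — no AUG→stop ORF.
Frame 2: GCG AAU GAA GUC UCU AGG CUA ACG AUG AGU GGG GUG UAG ACC CUG — AUG at 26, stop UAG at 38 → 15 nt.
Frame 3: CGA AUG AAG UCU CUA GGC UAA CGA UGA GUG GGG UGU AGA CCC UGU — AUG at 6, stop UAA at 21 → 18 nt.
Longest: frame 3, positions 6–23, 18 nt = 6 codons = 5 aa. → 6 codons.

6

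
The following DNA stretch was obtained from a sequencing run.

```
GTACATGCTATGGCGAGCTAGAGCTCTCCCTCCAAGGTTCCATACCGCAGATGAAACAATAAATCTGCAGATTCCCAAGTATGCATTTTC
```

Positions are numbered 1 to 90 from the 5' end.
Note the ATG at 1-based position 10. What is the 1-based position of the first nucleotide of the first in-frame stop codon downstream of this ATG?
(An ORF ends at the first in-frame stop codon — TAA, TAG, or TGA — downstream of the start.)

19

Codons from position 10: ATG (10–12), GCG (13–15), AGC (16–18), TAG (19–21).
TAG is a stop codon; it begins at position 19.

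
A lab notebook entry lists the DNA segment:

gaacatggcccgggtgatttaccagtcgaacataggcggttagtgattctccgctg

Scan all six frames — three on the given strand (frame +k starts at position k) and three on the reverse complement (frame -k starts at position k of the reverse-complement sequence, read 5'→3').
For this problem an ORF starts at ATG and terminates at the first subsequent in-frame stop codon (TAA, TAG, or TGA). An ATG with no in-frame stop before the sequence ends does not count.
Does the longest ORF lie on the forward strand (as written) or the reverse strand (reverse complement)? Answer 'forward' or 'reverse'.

Reverse complement (5'→3'): CAGCGGAGAATCACTAACCGCCTATGTTCGACTGGTAAATCACCCGGGCCATGTTC
Frame +1: GAA CAT GGC CCG GGT GAT TTA CCA GTC GAA CAT AGG CGG TTA GTG ATT CTC CGC — no ATG→stop ORF.
Frame +2: AAC ATG GCC CGG GTG ATT TAC CAG TCG AAC ATA GGC GGT TAG TGA TTC TCC GCT — ATG at 5, stop TAG at 41 → 39 nt.
Frame +3: ACA TGG CCC GGG TGA TTT ACC AGT CGA ACA TAG GCG GTT AGT GAT TCT CCG CTG — no ATG→stop ORF.
Frame -1: CAG CGG AGA ATC ACT AAC CGC CTA TGT TCG ACT GGT AAA TCA CCC GGG CCA TGT — no ATG→stop ORF.
Frame -2: AGC GGA GAA TCA CTA ACC GCC TAT GTT CGA CTG GTA AAT CAC CCG GGC CAT GTT — no ATG→stop ORF.
Frame -3: GCG GAG AAT CAC TAA CCG CCT ATG TTC GAC TGG TAA ATC ACC CGG GCC ATG TTC — ATG at 24, stop TAA at 36 → 15 nt.
Forward-strand max 39 nt; reverse-strand max 15 nt. The forward strand has the longer ORF.

forward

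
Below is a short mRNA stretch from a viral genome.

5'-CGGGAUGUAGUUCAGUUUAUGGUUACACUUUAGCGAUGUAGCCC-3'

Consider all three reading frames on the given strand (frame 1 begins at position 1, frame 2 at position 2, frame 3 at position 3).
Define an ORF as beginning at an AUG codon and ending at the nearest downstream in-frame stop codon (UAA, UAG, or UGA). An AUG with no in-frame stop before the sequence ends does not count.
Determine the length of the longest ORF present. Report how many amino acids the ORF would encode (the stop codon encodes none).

Frame 1: CGG GAU GUA GUU CAG UUU AUG GUU ACA CUU UAG CGA UGU AGC — AUG at 19, stop UAG at 31 → 15 nt.
Frame 2: GGG AUG UAG UUC AGU UUA UGG UUA CAC UUU AGC GAU GUA GCC — AUG at 5, stop UAG at 8 → 6 nt.
Frame 3: GGA UGU AGU UCA GUU UAU GGU UAC ACU UUA GCG AUG UAG CCC — AUG at 36, stop UAG at 39 → 6 nt.
Longest: frame 1, positions 19–33, 15 nt = 5 codons = 4 aa. → 4 amino acids.

4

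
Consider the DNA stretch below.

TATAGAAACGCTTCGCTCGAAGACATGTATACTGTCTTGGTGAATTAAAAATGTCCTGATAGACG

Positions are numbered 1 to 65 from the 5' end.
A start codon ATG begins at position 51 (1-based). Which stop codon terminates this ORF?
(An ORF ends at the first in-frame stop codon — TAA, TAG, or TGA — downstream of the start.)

Codons from position 51: ATG (51–53), TCC (54–56), TGA (57–59).
The first in-frame stop codon is TGA.

TGA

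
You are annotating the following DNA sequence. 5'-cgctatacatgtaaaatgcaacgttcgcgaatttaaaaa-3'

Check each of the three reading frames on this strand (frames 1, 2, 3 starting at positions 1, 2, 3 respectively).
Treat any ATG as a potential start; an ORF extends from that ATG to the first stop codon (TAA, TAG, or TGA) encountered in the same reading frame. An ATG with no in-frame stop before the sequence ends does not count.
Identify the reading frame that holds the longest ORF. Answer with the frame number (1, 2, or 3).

1

Frame 1: CGC TAT ACA TGT AAA ATG CAA CGT TCG CGA ATT TAA AAA — ATG at 16, stop TAA at 34 → 21 nt.
Frame 2: GCT ATA CAT GTA AAA TGC AAC GTT CGC GAA TTT AAA — no ATG→stop ORF.
Frame 3: CTA TAC ATG TAA AAT GCA ACG TTC GCG AAT TTA AAA — ATG at 9, stop TAA at 12 → 6 nt.
Longest ORF is 21 nt in frame 1 (positions 16–36).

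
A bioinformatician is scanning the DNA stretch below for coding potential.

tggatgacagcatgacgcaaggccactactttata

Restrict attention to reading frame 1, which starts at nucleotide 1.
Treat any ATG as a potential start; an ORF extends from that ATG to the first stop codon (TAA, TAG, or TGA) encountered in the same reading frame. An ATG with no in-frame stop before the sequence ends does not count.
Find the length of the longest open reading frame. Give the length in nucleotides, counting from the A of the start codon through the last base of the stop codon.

12

Frame 1: TGG ATG ACA GCA TGA CGC AAG GCC ACT ACT TTA — ATG at 4, stop TGA at 13 → 12 nt.
Longest: frame 1, positions 4–15, 12 nt = 4 codons = 3 aa. → 12 nucleotides.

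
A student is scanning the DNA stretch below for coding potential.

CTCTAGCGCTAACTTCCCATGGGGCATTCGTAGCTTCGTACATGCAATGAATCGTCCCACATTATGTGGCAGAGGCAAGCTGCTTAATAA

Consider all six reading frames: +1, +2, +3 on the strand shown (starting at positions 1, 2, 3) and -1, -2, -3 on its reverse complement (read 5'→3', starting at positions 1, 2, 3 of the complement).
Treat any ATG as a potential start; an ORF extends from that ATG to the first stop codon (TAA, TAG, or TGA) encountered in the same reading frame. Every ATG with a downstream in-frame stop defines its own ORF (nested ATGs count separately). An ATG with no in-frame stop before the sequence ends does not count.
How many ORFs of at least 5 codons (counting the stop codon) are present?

3

Reverse complement (5'→3'): TTATTAAGCAGCTTGCCTCTGCCACATAATGTGGGACGATTCATTGCATGTACGAAGCTACGAATGCCCCATGGGAAGTTAGCGCTAGAG
Frame +1: CTC TAG CGC TAA CTT CCC ATG GGG CAT TCG TAG CTT CGT ACA TGC AAT GAA TCG TCC CAC ATT ATG TGG CAG AGG CAA GCT GCT TAA TAA — ATG at 19, stop TAG at 31 → 15 nt; ATG at 64, stop TAA at 85 → 24 nt.
Frame +2: TCT AGC GCT AAC TTC CCA TGG GGC ATT CGT AGC TTC GTA CAT GCA ATG AAT CGT CCC ACA TTA TGT GGC AGA GGC AAG CTG CTT AAT — no ATG→stop ORF.
Frame +3: CTA GCG CTA ACT TCC CAT GGG GCA TTC GTA GCT TCG TAC ATG CAA TGA ATC GTC CCA CAT TAT GTG GCA GAG GCA AGC TGC TTA ATA — ATG at 42, stop TGA at 48 → 9 nt.
Frame -1: TTA TTA AGC AGC TTG CCT CTG CCA CAT AAT GTG GGA CGA TTC ATT GCA TGT ACG AAG CTA CGA ATG CCC CAT GGG AAG TTA GCG CTA GAG — no ATG→stop ORF.
Frame -2: TAT TAA GCA GCT TGC CTC TGC CAC ATA ATG TGG GAC GAT TCA TTG CAT GTA CGA AGC TAC GAA TGC CCC ATG GGA AGT TAG CGC TAG — ATG at 29, stop TAG at 80 → 54 nt; ATG at 71, stop TAG at 80 → 12 nt.
Frame -3: ATT AAG CAG CTT GCC TCT GCC ACA TAA TGT GGG ACG ATT CAT TGC ATG TAC GAA GCT ACG AAT GCC CCA TGG GAA GTT AGC GCT AGA — no ATG→stop ORF.
ORFs ≥ 5 codons: frame +1 19–33 (5 codons), frame +1 64–87 (8 codons), frame -2 29–82 (18 codons). Count = 3.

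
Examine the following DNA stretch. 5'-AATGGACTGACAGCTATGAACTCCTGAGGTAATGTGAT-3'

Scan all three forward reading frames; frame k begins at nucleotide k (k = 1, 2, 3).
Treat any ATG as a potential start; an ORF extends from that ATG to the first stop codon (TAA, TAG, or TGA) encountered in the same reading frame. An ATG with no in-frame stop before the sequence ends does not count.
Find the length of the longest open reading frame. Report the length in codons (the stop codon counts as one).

Frame 1: AAT GGA CTG ACA GCT ATG AAC TCC TGA GGT AAT GTG — ATG at 16, stop TGA at 25 → 12 nt.
Frame 2: ATG GAC TGA CAG CTA TGA ACT CCT GAG GTA ATG TGA — ATG at 2, stop TGA at 8 → 9 nt; ATG at 32, stop TGA at 35 → 6 nt.
Frame 3: TGG ACT GAC AGC TAT GAA CTC CTG AGG TAA TGT GAT — no ATG→stop ORF.
Longest: frame 1, positions 16–27, 12 nt = 4 codons = 3 aa. → 4 codons.

4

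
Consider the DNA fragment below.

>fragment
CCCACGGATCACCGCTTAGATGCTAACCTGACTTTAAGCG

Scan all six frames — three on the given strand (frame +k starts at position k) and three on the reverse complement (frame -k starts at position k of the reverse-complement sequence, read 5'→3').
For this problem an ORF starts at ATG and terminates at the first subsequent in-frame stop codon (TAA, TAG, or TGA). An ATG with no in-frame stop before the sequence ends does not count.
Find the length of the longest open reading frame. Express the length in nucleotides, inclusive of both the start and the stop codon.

Reverse complement (5'→3'): CGCTTAAAGTCAGGTTAGCATCTAAGCGGTGATCCGTGGG
Frame +1: CCC ACG GAT CAC CGC TTA GAT GCT AAC CTG ACT TTA AGC — no ATG→stop ORF.
Frame +2: CCA CGG ATC ACC GCT TAG ATG CTA ACC TGA CTT TAA GCG — ATG at 20, stop TGA at 29 → 12 nt.
Frame +3: CAC GGA TCA CCG CTT AGA TGC TAA CCT GAC TTT AAG — no ATG→stop ORF.
Frame -1: CGC TTA AAG TCA GGT TAG CAT CTA AGC GGT GAT CCG TGG — no ATG→stop ORF.
Frame -2: GCT TAA AGT CAG GTT AGC ATC TAA GCG GTG ATC CGT GGG — no ATG→stop ORF.
Frame -3: CTT AAA GTC AGG TTA GCA TCT AAG CGG TGA TCC GTG — no ATG→stop ORF.
Longest: frame +2, positions 20–31, 12 nt = 4 codons = 3 aa. → 12 nucleotides.

12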